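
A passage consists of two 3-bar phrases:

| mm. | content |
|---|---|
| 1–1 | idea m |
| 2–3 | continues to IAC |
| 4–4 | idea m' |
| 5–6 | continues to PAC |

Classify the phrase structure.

parallel period

Phrase 1 ends with an imperfect authentic cadence (weaker) and phrase 2 with a perfect authentic cadence (stronger): antecedent + consequent = a period.
The two phrases open with the same material (m / m'), so the period is parallel.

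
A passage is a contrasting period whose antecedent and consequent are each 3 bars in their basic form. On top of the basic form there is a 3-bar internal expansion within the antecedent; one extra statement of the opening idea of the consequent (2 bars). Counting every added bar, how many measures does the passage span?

Basic contrasting period: 3 + 3 = 6 bars.
6 (basic form) + 3 (internal expansion) + 2 (extra statement) = 11.

11 measures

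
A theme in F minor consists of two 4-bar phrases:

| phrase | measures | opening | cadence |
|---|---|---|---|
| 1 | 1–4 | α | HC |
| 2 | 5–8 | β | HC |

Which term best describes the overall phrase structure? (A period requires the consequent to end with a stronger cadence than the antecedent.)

The second phrase closes with a half cadence, which is not stronger than the first phrase's half cadence; without a weak→strong cadential pair there is no antecedent–consequent relationship, so this is a phrase group rather than a period.

phrase group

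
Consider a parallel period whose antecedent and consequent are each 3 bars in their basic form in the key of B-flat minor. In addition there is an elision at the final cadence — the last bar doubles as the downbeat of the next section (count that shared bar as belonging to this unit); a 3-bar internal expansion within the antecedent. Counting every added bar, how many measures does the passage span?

9 measures

Basic parallel period: 3 + 3 = 6 bars.
6 (basic form) + 3 (internal expansion) = 9.
The elision shares a bar with the next section but does not change this unit's count.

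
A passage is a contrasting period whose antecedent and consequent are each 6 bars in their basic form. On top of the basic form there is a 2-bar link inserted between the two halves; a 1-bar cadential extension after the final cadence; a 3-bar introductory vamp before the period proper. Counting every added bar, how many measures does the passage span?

18 measures

Basic contrasting period: 6 + 6 = 12 bars.
12 (basic form) + 2 (link) + 1 (cadential extension) + 3 (introduction) = 18.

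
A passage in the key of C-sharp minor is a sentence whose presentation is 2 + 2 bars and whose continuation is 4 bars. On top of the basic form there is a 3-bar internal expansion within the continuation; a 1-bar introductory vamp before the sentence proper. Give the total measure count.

Basic sentence: 2 + 2 + 4 = 8 bars.
8 (basic form) + 3 (internal expansion) + 1 (introduction) = 12.

12 measures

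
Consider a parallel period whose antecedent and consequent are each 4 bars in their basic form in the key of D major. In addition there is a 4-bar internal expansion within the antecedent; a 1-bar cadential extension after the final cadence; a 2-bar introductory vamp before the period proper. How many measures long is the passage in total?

15 measures

Basic parallel period: 4 + 4 = 8 bars.
8 (basic form) + 4 (internal expansion) + 1 (cadential extension) + 2 (introduction) = 15.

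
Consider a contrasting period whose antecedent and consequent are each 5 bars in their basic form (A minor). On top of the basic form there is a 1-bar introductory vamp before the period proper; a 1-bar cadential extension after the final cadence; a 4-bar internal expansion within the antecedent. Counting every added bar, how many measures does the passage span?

Basic contrasting period: 5 + 5 = 10 bars.
10 (basic form) + 1 (introduction) + 1 (cadential extension) + 4 (internal expansion) = 16.

16 measures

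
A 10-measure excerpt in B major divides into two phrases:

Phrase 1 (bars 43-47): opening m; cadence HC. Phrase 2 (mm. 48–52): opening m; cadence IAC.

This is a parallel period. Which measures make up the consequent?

The phrase ending with the weaker cadence (half cadence) is the antecedent; the one ending more conclusively (imperfect authentic cadence) is the consequent. The consequent is measures 48–52.

measures 48–52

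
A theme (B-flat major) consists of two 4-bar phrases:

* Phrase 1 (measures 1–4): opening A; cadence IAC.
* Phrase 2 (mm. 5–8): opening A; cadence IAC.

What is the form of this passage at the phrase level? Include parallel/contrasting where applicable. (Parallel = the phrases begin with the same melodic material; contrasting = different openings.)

Both phrases have the same opening (A) and the same cadence (imperfect authentic cadence): the second is a restatement, not a consequent, so this is a repeated phrase rather than a period.

repeated phrase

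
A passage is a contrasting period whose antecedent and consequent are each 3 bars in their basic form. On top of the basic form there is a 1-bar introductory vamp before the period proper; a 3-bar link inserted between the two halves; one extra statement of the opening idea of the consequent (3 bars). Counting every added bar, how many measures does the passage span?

Basic contrasting period: 3 + 3 = 6 bars.
6 (basic form) + 1 (introduction) + 3 (link) + 3 (extra statement) = 13.

13 measures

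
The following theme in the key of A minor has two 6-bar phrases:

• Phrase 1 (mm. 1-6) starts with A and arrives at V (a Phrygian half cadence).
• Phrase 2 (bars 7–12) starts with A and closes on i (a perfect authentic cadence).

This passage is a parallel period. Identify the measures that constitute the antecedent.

measures 1–6

The antecedent is the phrase ending with the weaker cadence (Phrygian half cadence, phrase 1) and the consequent the one ending more conclusively (perfect authentic cadence, phrase 2); the antecedent is mm. 1-6.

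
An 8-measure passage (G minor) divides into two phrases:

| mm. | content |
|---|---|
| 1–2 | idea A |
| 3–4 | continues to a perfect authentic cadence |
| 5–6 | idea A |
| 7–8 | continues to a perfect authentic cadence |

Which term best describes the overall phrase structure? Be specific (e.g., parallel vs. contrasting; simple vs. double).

Both phrases have the same opening (A) and the same cadence (perfect authentic cadence): the second is a restatement, not a consequent, so this is a repeated phrase rather than a period.

repeated phrase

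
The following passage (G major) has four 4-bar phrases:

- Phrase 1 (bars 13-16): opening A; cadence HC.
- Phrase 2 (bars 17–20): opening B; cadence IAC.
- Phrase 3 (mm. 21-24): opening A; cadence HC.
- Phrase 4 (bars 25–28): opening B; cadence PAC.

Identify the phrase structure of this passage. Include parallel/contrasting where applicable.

Four phrases in two halves: the first half (bars 13-20) ends with an imperfect authentic cadence, the second (mm. 21–28) with a perfect authentic cadence — a large antecedent–consequent pair, i.e. a double period.
Phrase 3 begins with the same material as phrase 1, making it parallel.

parallel double period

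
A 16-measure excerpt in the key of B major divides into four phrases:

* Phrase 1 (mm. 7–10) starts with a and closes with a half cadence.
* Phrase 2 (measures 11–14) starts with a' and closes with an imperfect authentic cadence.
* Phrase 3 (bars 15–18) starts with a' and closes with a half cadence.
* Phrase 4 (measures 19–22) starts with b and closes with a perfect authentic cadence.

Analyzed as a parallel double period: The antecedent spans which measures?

measures 7–14

In a double period the four phrases pair into a large antecedent (phrases 1–2, ending imperfect authentic cadence) and a large consequent (phrases 3–4, ending perfect authentic cadence). The antecedent spans mm. 7–14.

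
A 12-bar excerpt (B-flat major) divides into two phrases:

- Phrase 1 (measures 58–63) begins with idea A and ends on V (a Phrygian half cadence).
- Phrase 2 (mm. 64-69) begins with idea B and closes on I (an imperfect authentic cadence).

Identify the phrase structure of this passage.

Phrase 1 ends with a Phrygian half cadence (weaker) and phrase 2 with an imperfect authentic cadence (stronger): antecedent + consequent = a period.
The two phrases open with different material (A / B), so the period is contrasting.

contrasting period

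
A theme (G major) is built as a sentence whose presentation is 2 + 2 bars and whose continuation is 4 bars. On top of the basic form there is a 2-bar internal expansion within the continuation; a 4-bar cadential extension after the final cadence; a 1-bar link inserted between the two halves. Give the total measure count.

Basic sentence: 2 + 2 + 4 = 8 bars.
8 (basic form) + 2 (internal expansion) + 4 (cadential extension) + 1 (link) = 15.

15 measures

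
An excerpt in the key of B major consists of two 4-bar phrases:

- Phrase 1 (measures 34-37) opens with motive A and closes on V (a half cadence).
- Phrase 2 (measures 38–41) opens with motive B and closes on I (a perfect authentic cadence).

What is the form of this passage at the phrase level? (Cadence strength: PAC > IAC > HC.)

Phrase 1 ends with a half cadence (weaker) and phrase 2 with a perfect authentic cadence (stronger): antecedent + consequent = a period.
The two phrases open with different material (A / B), so the period is contrasting.

contrasting period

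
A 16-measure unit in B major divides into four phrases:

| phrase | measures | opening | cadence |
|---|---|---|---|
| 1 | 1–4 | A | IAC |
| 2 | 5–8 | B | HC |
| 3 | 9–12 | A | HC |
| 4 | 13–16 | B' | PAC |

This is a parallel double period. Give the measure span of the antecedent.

In a double period the first pair of phrases (ending half cadence) is the large antecedent and the second pair (ending perfect authentic cadence) is the large consequent; the antecedent is measures 1–8.

measures 1–8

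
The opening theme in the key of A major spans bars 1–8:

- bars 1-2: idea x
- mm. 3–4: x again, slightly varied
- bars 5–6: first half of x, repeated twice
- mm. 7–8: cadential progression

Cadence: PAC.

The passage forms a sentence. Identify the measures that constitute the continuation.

After the presentation (measures 1–4), the continuation covers the fragmentation through the cadence: measures 5–8.

measures 5–8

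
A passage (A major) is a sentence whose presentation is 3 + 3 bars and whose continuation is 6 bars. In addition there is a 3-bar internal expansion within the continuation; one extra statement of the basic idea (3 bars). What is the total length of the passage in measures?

18 measures

Basic sentence: 3 + 3 + 6 = 12 bars.
12 (basic form) + 3 (internal expansion) + 3 (extra statement) = 18.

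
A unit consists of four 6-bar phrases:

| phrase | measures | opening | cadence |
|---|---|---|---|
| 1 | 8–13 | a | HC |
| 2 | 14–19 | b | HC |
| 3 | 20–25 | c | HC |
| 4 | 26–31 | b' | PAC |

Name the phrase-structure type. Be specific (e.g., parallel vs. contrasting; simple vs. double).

contrasting double period

Four phrases in two halves: the first half (mm. 8–19) ends with a half cadence, the second (mm. 20–31) with a perfect authentic cadence — a large antecedent–consequent pair, i.e. a double period.
Phrase 3 begins with different material from phrase 1, making it contrasting.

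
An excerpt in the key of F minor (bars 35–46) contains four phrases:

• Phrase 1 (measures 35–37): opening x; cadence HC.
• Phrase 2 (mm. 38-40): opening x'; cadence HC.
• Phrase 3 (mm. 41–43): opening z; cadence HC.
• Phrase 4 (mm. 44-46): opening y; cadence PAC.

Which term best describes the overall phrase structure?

contrasting double period

Four phrases in two halves: the first half (bars 35-40) ends with a half cadence, the second (mm. 41–46) with a perfect authentic cadence — a large antecedent–consequent pair, i.e. a double period.
Phrase 3 begins with different material from phrase 1, making it contrasting.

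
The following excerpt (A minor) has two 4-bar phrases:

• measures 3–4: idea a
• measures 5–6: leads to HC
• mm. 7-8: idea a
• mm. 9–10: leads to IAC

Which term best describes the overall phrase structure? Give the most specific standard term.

Phrase 1 ends with a half cadence (weaker) and phrase 2 with an imperfect authentic cadence (stronger): antecedent + consequent = a period.
The two phrases open with the same material (a / a), so the period is parallel.

parallel period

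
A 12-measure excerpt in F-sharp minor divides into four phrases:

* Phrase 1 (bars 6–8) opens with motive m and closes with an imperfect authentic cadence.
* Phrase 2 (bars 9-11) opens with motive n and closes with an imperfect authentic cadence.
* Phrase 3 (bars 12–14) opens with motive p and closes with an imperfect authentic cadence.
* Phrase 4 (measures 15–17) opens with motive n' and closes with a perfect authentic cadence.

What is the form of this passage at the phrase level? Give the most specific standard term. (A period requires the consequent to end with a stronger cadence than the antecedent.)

Four phrases in two halves: the first half (mm. 6–11) ends with an imperfect authentic cadence, the second (mm. 12–17) with a perfect authentic cadence — a large antecedent–consequent pair, i.e. a double period.
Phrase 3 begins with different material from phrase 1, making it contrasting.

contrasting double period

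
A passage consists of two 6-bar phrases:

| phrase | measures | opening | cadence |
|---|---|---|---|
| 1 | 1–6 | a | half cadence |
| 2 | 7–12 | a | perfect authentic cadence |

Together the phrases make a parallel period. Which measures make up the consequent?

measures 7–12

The phrase ending with the weaker cadence (half cadence) is the antecedent; the one ending more conclusively (perfect authentic cadence) is the consequent. The consequent is measures 7–12.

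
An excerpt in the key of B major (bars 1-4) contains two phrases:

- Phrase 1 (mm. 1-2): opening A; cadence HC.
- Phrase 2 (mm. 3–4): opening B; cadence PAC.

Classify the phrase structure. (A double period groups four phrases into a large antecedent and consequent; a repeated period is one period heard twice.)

Phrase 1 ends with a half cadence (weaker) and phrase 2 with a perfect authentic cadence (stronger): antecedent + consequent = a period.
The two phrases open with different material (A / B), so the period is contrasting.

contrasting period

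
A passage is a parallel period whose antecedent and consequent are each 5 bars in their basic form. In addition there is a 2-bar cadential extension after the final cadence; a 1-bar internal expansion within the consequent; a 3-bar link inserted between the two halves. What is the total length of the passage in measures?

16 measures

Basic parallel period: 5 + 5 = 10 bars.
10 (basic form) + 2 (cadential extension) + 1 (internal expansion) + 3 (link) = 16.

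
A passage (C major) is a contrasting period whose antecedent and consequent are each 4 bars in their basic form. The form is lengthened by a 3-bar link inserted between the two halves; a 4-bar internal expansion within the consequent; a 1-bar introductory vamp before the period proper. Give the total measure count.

Basic contrasting period: 4 + 4 = 8 bars.
8 (basic form) + 3 (link) + 4 (internal expansion) + 1 (introduction) = 16.

16 measures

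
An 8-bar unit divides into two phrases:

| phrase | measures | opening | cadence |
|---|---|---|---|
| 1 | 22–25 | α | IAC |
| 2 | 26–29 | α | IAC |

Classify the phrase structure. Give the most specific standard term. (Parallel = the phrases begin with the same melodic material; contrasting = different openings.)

Both phrases have the same opening (α) and the same cadence (imperfect authentic cadence): the second is a restatement, not a consequent, so this is a repeated phrase rather than a period.

repeated phrase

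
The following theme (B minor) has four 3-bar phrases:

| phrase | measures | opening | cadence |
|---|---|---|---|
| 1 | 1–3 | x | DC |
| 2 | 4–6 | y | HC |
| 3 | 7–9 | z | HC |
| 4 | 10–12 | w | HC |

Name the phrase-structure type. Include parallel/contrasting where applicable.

Phrase 4 ends with a half cadence, no stronger than phrase 2's half cadence, so the four phrases do not form a double period; nor do phrases 3–4 duplicate 1–2, so it is not a repeated period. With no phrase reaching a conclusive cadence, the passage is a phrase group.

phrase group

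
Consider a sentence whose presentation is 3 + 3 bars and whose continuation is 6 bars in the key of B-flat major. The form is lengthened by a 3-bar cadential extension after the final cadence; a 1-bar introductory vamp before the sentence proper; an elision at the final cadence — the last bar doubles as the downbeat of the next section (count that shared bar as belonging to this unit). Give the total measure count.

Basic sentence: 3 + 3 + 6 = 12 bars.
12 (basic form) + 3 (cadential extension) + 1 (introduction) = 16.
The elision shares a bar with the next section but does not change this unit's count.

16 measures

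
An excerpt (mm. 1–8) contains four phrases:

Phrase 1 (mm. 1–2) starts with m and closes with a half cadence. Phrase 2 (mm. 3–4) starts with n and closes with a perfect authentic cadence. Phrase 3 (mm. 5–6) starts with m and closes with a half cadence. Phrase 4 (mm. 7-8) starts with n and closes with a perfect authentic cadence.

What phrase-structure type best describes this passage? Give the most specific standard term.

The cadence pattern HC–PAC–HC–PAC is weak–strong twice, and phrases 3–4 restate phrases 1–2: a period heard twice, not a double period (which would end weakly at phrase 2).

repeated period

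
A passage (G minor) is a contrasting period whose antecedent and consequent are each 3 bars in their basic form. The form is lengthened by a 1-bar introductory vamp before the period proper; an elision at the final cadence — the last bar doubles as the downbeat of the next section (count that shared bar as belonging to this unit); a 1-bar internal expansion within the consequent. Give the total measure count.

8 measures

Basic contrasting period: 3 + 3 = 6 bars.
6 (basic form) + 1 (introduction) + 1 (internal expansion) = 8.
The elision shares a bar with the next section but does not change this unit's count.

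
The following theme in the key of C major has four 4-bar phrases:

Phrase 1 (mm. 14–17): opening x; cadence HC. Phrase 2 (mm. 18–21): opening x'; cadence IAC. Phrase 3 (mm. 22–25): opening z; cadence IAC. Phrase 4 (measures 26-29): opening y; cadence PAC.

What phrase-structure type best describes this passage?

contrasting double period

Four phrases in two halves: the first half (mm. 14-21) ends with an imperfect authentic cadence, the second (mm. 22–29) with a perfect authentic cadence — a large antecedent–consequent pair, i.e. a double period.
Phrase 3 begins with different material from phrase 1, making it contrasting.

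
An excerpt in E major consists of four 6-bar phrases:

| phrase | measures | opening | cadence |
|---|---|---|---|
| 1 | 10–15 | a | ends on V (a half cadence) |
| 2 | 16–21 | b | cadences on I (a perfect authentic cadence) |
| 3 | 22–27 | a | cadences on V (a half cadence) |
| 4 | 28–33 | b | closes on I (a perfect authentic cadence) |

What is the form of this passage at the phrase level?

repeated period

The cadence pattern HC–PAC–HC–PAC is weak–strong twice, and phrases 3–4 restate phrases 1–2: a period heard twice, not a double period (which would end weakly at phrase 2).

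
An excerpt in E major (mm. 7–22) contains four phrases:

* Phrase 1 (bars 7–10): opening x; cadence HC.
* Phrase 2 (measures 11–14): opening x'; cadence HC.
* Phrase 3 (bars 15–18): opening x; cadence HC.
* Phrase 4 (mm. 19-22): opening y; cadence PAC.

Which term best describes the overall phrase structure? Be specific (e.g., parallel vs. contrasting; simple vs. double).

Four phrases in two halves: the first half (measures 7–14) ends with a half cadence, the second (bars 15–22) with a perfect authentic cadence — a large antecedent–consequent pair, i.e. a double period.
Phrase 3 begins with the same material as phrase 1, making it parallel.

parallel double period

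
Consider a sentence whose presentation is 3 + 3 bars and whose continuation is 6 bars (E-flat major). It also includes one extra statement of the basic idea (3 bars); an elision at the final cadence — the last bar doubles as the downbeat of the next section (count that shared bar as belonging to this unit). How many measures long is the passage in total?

Basic sentence: 3 + 3 + 6 = 12 bars.
12 (basic form) + 3 (extra statement) = 15.
The elision shares a bar with the next section but does not change this unit's count.

15 measures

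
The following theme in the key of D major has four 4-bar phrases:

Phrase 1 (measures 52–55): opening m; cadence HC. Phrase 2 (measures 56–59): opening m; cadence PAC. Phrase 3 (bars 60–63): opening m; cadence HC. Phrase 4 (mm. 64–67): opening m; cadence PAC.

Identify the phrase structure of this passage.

repeated period

The cadence pattern HC–PAC–HC–PAC is weak–strong twice, and phrases 3–4 restate phrases 1–2: a period heard twice, not a double period (which would end weakly at phrase 2).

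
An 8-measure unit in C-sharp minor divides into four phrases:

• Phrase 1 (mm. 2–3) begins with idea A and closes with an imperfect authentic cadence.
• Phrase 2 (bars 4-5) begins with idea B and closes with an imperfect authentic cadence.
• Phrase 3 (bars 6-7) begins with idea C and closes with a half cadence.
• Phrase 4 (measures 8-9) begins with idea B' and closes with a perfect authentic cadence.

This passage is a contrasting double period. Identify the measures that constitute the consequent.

In a double period the four phrases pair into a large antecedent (phrases 1–2, ending imperfect authentic cadence) and a large consequent (phrases 3–4, ending perfect authentic cadence). The consequent spans mm. 6-9.

measures 6–9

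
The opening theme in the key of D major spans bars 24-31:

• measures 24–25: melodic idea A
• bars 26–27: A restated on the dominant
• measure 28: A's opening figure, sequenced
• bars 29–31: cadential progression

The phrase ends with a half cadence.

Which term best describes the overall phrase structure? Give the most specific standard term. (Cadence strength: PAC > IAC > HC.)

Basic idea (bars 24-25) + its repetition (bars 26–27) form the presentation; fragmentation and cadence (mm. 28-31) form the continuation — the 8-bar whole is a sentence.

sentence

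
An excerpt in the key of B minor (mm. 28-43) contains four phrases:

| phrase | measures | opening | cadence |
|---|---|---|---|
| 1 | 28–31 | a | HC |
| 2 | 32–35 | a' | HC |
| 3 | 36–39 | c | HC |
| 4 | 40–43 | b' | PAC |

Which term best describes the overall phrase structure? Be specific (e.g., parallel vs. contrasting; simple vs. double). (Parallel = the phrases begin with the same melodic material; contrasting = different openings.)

contrasting double period

Four phrases in two halves: the first half (bars 28-35) ends with a half cadence, the second (mm. 36–43) with a perfect authentic cadence — a large antecedent–consequent pair, i.e. a double period.
Phrase 3 begins with different material from phrase 1, making it contrasting.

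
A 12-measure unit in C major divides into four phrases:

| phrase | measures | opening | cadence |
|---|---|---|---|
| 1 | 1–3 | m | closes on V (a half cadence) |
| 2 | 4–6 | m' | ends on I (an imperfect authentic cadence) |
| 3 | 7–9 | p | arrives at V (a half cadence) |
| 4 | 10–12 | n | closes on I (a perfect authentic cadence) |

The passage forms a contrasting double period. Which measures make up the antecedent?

In a double period the first pair of phrases (ending imperfect authentic cadence) is the large antecedent and the second pair (ending perfect authentic cadence) is the large consequent; the antecedent is measures 1–6.

measures 1–6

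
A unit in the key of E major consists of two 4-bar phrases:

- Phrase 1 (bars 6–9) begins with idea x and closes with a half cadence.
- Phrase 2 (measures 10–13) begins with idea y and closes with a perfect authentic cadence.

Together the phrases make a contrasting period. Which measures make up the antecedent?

measures 6–9

The phrase ending with the weaker cadence (half cadence) is the antecedent; the one ending more conclusively (perfect authentic cadence) is the consequent. The antecedent is measures 6–9.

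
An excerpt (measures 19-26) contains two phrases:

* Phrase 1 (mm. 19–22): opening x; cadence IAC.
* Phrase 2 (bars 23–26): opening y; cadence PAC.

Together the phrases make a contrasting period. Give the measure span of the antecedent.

The phrase ending with the weaker cadence (imperfect authentic cadence) is the antecedent; the one ending more conclusively (perfect authentic cadence) is the consequent. The antecedent is measures 19–22.

measures 19–22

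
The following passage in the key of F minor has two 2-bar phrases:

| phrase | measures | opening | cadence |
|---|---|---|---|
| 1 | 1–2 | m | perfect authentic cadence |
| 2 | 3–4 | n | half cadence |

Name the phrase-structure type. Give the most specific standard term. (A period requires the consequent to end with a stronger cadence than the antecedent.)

The second phrase closes with a half cadence, which is not stronger than the first phrase's perfect authentic cadence; without a weak→strong cadential pair there is no antecedent–consequent relationship, so this is a phrase group rather than a period.

phrase group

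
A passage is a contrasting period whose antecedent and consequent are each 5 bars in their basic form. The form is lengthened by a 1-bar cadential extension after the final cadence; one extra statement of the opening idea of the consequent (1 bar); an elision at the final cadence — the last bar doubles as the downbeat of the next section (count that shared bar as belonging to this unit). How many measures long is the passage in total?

12 measures

Basic contrasting period: 5 + 5 = 10 bars.
10 (basic form) + 1 (cadential extension) + 1 (extra statement) = 12.
The elision shares a bar with the next section but does not change this unit's count.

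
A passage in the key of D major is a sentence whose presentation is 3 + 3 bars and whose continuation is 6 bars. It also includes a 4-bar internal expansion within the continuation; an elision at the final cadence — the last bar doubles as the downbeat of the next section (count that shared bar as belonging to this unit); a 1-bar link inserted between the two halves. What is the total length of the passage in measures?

17 measures

Basic sentence: 3 + 3 + 6 = 12 bars.
12 (basic form) + 4 (internal expansion) + 1 (link) = 17.
The elision shares a bar with the next section but does not change this unit's count.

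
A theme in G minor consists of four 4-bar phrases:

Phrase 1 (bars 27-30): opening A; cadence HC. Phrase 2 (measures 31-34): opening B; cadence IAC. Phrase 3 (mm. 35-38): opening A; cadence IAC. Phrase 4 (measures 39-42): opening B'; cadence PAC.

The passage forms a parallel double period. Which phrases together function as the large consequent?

In a double period the first pair of phrases (ending imperfect authentic cadence) is the large antecedent and the second pair (ending perfect authentic cadence) is the large consequent; the consequent is phrases 3 and 4.

phrases 3 and 4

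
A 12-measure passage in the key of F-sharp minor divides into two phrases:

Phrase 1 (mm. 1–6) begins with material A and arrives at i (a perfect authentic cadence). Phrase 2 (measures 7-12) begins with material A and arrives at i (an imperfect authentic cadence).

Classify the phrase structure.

The second phrase closes with an imperfect authentic cadence, which is not stronger than the first phrase's perfect authentic cadence; without a weak→strong cadential pair there is no antecedent–consequent relationship, so this is a phrase group rather than a period.

phrase group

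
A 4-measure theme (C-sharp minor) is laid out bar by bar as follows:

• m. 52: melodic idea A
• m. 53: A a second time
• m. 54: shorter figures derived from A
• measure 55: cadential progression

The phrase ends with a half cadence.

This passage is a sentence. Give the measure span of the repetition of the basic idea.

The presentation of a sentence is the basic idea (m. 52) plus its repetition (measure 53); the repetition of the basic idea is therefore m. 53.

measures 53–53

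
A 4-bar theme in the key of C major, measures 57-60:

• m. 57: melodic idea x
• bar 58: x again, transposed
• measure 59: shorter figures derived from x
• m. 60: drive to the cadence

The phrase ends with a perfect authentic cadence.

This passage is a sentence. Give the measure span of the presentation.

The presentation of a sentence is the basic idea (bar 57) plus its repetition (bar 58); the presentation is therefore mm. 57–58.

measures 57–58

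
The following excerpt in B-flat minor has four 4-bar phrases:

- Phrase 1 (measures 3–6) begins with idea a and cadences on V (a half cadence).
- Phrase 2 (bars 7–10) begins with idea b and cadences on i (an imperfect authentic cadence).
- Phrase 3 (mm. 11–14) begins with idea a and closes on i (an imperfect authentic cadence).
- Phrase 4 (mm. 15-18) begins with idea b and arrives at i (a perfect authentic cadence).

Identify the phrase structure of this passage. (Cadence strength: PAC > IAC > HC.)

Four phrases in two halves: the first half (bars 3–10) ends with an imperfect authentic cadence, the second (bars 11-18) with a perfect authentic cadence — a large antecedent–consequent pair, i.e. a double period.
Phrase 3 begins with the same material as phrase 1, making it parallel.

parallel double period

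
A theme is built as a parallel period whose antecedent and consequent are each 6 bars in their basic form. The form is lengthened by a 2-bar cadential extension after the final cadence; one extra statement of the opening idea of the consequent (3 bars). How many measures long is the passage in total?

Basic parallel period: 6 + 6 = 12 bars.
12 (basic form) + 2 (cadential extension) + 3 (extra statement) = 17.

17 measures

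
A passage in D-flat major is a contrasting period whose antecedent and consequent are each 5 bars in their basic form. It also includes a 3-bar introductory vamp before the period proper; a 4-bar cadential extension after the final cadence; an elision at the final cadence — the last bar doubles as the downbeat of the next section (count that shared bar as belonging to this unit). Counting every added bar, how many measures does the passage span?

17 measures

Basic contrasting period: 5 + 5 = 10 bars.
10 (basic form) + 3 (introduction) + 4 (cadential extension) = 17.
The elision shares a bar with the next section but does not change this unit's count.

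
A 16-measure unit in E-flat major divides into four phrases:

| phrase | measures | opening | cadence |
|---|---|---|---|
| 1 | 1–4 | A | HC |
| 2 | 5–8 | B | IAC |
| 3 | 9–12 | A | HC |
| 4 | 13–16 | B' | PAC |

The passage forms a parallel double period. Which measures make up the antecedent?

In a double period the first pair of phrases (ending imperfect authentic cadence) is the large antecedent and the second pair (ending perfect authentic cadence) is the large consequent; the antecedent is measures 1–8.

measures 1–8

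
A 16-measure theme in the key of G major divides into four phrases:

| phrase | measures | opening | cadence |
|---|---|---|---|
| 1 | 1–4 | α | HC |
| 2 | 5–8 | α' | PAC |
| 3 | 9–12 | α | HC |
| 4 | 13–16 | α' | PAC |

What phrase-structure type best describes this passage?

The cadence pattern HC–PAC–HC–PAC is weak–strong twice, and phrases 3–4 restate phrases 1–2: a period heard twice, not a double period (which would end weakly at phrase 2).

repeated period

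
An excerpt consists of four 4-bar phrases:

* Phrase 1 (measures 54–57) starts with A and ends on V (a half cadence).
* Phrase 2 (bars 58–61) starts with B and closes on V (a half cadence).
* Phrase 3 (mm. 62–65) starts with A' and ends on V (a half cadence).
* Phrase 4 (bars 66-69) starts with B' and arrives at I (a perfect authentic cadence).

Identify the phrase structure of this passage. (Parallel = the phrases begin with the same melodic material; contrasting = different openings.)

Four phrases in two halves: the first half (mm. 54-61) ends with a half cadence, the second (measures 62–69) with a perfect authentic cadence — a large antecedent–consequent pair, i.e. a double period.
Phrase 3 begins with the same material as phrase 1, making it parallel.

parallel double period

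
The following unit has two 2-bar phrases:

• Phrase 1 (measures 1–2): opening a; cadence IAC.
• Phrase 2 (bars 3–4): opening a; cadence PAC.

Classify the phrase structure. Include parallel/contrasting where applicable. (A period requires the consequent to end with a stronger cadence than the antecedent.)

Phrase 1 ends with an imperfect authentic cadence (weaker) and phrase 2 with a perfect authentic cadence (stronger): antecedent + consequent = a period.
The two phrases open with the same material (a / a), so the period is parallel.

parallel period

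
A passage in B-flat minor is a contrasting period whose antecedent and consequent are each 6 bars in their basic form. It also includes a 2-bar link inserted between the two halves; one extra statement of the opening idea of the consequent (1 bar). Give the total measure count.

15 measures

Basic contrasting period: 6 + 6 = 12 bars.
12 (basic form) + 2 (link) + 1 (extra statement) = 15.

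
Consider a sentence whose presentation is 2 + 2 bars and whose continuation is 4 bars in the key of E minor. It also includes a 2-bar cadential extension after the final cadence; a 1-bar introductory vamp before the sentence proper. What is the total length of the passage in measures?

Basic sentence: 2 + 2 + 4 = 8 bars.
8 (basic form) + 2 (cadential extension) + 1 (introduction) = 11.

11 measures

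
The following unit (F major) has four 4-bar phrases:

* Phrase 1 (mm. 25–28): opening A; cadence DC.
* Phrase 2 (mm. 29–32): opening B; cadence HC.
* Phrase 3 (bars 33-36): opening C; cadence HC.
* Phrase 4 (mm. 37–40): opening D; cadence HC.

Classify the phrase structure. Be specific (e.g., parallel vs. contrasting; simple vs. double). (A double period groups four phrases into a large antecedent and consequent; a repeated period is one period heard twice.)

phrase group

Phrase 4 ends with a half cadence, no stronger than phrase 2's half cadence, so the four phrases do not form a double period; nor do phrases 3–4 duplicate 1–2, so it is not a repeated period. With no phrase reaching a conclusive cadence, the passage is a phrase group.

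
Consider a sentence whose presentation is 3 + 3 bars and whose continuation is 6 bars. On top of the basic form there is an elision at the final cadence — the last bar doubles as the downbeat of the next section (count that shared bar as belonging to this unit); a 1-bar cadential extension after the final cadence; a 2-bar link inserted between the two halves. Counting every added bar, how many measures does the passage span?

15 measures

Basic sentence: 3 + 3 + 6 = 12 bars.
12 (basic form) + 1 (cadential extension) + 2 (link) = 15.
The elision shares a bar with the next section but does not change this unit's count.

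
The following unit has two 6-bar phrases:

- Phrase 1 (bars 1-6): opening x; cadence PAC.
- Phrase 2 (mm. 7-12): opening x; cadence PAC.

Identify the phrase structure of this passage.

Both phrases have the same opening (x) and the same cadence (perfect authentic cadence): the second is a restatement, not a consequent, so this is a repeated phrase rather than a period.

repeated phrase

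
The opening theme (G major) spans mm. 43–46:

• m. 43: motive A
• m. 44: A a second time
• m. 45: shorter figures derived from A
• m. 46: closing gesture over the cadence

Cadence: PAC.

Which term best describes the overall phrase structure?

Basic idea (m. 43) + its repetition (m. 44) form the presentation; fragmentation and cadence (mm. 45-46) form the continuation — the 4-bar whole is a sentence.

sentence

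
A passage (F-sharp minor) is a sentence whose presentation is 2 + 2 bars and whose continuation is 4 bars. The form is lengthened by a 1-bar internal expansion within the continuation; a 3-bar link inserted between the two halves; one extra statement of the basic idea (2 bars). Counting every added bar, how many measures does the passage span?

Basic sentence: 2 + 2 + 4 = 8 bars.
8 (basic form) + 1 (internal expansion) + 3 (link) + 2 (extra statement) = 14.

14 measures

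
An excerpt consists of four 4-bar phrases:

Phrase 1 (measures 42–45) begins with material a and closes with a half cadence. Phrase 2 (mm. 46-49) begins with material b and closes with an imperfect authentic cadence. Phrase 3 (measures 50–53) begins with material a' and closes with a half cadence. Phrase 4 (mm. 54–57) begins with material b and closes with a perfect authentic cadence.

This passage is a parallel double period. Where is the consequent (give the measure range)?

In a double period the four phrases pair into a large antecedent (phrases 1–2, ending imperfect authentic cadence) and a large consequent (phrases 3–4, ending perfect authentic cadence). The consequent spans bars 50-57.

measures 50–57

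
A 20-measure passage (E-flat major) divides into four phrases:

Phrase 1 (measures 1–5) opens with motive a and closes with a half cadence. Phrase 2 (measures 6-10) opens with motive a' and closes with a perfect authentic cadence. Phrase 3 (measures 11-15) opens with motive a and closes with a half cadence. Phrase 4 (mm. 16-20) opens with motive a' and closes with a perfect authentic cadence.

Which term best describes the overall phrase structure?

The cadence pattern HC–PAC–HC–PAC is weak–strong twice, and phrases 3–4 restate phrases 1–2: a period heard twice, not a double period (which would end weakly at phrase 2).

repeated period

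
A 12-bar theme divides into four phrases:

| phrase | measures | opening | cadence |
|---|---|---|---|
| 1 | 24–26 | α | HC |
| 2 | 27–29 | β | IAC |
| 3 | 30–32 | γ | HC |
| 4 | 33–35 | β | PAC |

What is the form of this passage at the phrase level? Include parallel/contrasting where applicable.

contrasting double period

Four phrases in two halves: the first half (mm. 24–29) ends with an imperfect authentic cadence, the second (mm. 30-35) with a perfect authentic cadence — a large antecedent–consequent pair, i.e. a double period.
Phrase 3 begins with different material from phrase 1, making it contrasting.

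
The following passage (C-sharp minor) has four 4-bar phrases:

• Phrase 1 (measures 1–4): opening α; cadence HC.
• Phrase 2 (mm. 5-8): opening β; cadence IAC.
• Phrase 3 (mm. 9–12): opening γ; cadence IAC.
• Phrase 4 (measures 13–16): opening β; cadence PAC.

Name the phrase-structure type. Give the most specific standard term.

contrasting double period

Four phrases in two halves: the first half (bars 1–8) ends with an imperfect authentic cadence, the second (mm. 9–16) with a perfect authentic cadence — a large antecedent–consequent pair, i.e. a double period.
Phrase 3 begins with different material from phrase 1, making it contrasting.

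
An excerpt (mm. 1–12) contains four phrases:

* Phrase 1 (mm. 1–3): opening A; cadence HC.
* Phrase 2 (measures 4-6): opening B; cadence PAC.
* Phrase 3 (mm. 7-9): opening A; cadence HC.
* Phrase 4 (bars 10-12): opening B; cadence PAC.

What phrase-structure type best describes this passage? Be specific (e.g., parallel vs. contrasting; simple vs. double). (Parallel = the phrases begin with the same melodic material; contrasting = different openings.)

The cadence pattern HC–PAC–HC–PAC is weak–strong twice, and phrases 3–4 restate phrases 1–2: a period heard twice, not a double period (which would end weakly at phrase 2).

repeated period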